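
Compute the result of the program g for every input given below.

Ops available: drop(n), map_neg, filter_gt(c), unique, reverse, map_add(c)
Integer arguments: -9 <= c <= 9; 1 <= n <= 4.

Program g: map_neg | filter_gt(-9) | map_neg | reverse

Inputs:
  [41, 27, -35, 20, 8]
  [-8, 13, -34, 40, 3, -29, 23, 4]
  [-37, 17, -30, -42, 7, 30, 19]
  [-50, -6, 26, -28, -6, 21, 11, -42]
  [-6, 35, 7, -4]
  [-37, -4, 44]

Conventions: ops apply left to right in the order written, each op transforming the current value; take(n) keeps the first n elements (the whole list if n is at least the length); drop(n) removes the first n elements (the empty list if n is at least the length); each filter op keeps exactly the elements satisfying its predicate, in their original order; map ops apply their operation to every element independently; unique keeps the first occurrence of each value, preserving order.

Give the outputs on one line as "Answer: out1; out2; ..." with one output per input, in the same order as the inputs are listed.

Execution, op by op:
  [41, 27, -35, 20, 8] -> [-41, -27, 35, -20, -8] -> [35, -8] -> [-35, 8] -> [8, -35]
  [-8, 13, -34, 40, 3, -29, 23, 4] -> [8, -13, 34, -40, -3, 29, -23, -4] -> [8, 34, -3, 29, -4] -> [-8, -34, 3, -29, 4] -> [4, -29, 3, -34, -8]
  [-37, 17, -30, -42, 7, 30, 19] -> [37, -17, 30, 42, -7, -30, -19] -> [37, 30, 42, -7] -> [-37, -30, -42, 7] -> [7, -42, -30, -37]
  [-50, -6, 26, -28, -6, 21, 11, -42] -> [50, 6, -26, 28, 6, -21, -11, 42] -> [50, 6, 28, 6, 42] -> [-50, -6, -28, -6, -42] -> [-42, -6, -28, -6, -50]
  [-6, 35, 7, -4] -> [6, -35, -7, 4] -> [6, -7, 4] -> [-6, 7, -4] -> [-4, 7, -6]
  [-37, -4, 44] -> [37, 4, -44] -> [37, 4] -> [-37, -4] -> [-4, -37]

[8, -35]; [4, -29, 3, -34, -8]; [7, -42, -30, -37]; [-42, -6, -28, -6, -50]; [-4, 7, -6]; [-4, -37]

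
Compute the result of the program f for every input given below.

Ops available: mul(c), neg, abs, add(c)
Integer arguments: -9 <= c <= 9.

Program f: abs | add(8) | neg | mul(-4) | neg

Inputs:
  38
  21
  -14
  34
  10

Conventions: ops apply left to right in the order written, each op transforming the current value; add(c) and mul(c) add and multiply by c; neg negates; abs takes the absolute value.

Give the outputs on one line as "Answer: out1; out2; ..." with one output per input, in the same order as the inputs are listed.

-184; -116; -88; -168; -72

Execution, op by op:
  38 -> 38 -> 46 -> -46 -> 184 -> -184
  21 -> 21 -> 29 -> -29 -> 116 -> -116
  -14 -> 14 -> 22 -> -22 -> 88 -> -88
  34 -> 34 -> 42 -> -42 -> 168 -> -168
  10 -> 10 -> 18 -> -18 -> 72 -> -72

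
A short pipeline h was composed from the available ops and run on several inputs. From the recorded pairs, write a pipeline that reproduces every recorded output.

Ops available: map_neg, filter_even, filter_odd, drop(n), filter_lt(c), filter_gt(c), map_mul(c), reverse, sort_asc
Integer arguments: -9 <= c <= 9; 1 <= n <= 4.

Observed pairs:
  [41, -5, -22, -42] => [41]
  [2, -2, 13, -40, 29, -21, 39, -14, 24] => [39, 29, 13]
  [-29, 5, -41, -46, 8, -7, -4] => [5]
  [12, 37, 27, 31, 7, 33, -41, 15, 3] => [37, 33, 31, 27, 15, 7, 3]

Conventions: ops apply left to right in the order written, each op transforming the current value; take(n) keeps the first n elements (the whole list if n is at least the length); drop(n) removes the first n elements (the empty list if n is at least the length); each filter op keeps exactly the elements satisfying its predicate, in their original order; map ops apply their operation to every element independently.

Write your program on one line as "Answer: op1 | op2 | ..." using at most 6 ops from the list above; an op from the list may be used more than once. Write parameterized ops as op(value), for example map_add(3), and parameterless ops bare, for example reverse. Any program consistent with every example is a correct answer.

map_neg | filter_lt(5) | sort_asc | map_neg | filter_odd

Check, running the answer program on each example:
  [41, -5, -22, -42] -> [-41, 5, 22, 42] -> [-41] -> [-41] -> [41] -> [41]
  [2, -2, 13, -40, 29, -21, 39, -14, 24] -> [-2, 2, -13, 40, -29, 21, -39, 14, -24] -> [-2, 2, -13, -29, -39, -24] -> [-39, -29, -24, -13, -2, 2] -> [39, 29, 24, 13, 2, -2] -> [39, 29, 13]
  [-29, 5, -41, -46, 8, -7, -4] -> [29, -5, 41, 46, -8, 7, 4] -> [-5, -8, 4] -> [-8, -5, 4] -> [8, 5, -4] -> [5]
  [12, 37, 27, 31, 7, 33, -41, 15, 3] -> [-12, -37, -27, -31, -7, -33, 41, -15, -3] -> [-12, -37, -27, -31, -7, -33, -15, -3] -> [-37, -33, -31, -27, -15, -12, -7, -3] -> [37, 33, 31, 27, 15, 12, 7, 3] -> [37, 33, 31, 27, 15, 7, 3]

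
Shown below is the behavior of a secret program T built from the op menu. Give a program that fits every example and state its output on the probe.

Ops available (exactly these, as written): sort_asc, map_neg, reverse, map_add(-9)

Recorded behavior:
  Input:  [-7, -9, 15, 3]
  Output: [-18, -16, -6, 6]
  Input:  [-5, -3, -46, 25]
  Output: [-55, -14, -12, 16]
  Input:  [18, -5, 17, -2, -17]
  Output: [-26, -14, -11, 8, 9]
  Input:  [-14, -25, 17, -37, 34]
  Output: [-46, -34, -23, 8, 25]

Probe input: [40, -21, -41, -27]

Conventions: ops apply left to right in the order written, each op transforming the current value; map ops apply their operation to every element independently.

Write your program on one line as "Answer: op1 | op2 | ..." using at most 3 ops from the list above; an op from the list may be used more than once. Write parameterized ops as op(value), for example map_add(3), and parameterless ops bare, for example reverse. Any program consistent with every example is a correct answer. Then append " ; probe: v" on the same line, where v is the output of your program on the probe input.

map_add(-9) | sort_asc ; probe: [-50, -36, -30, 31]

Check, running the answer program on each example:
  [-7, -9, 15, 3] -> [-16, -18, 6, -6] -> [-18, -16, -6, 6]
  [-5, -3, -46, 25] -> [-14, -12, -55, 16] -> [-55, -14, -12, 16]
  [18, -5, 17, -2, -17] -> [9, -14, 8, -11, -26] -> [-26, -14, -11, 8, 9]
  [-14, -25, 17, -37, 34] -> [-23, -34, 8, -46, 25] -> [-46, -34, -23, 8, 25]
  probe: [40, -21, -41, -27] -> [31, -30, -50, -36] -> [-50, -36, -30, 31]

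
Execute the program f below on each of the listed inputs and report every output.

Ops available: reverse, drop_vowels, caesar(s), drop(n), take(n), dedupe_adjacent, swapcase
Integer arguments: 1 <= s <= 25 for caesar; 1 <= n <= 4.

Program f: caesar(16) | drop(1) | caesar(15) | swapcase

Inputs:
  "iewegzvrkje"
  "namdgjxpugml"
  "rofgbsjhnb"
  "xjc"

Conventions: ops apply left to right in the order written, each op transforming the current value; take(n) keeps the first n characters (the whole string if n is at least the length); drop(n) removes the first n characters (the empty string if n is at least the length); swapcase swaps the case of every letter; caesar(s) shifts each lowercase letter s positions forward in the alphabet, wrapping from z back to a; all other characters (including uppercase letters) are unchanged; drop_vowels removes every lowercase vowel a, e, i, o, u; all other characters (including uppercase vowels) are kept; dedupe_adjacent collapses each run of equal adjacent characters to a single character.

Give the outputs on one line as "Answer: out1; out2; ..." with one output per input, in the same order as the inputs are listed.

Execution, op by op:
  "iewegzvrkje" -> "yumuwplhazu" -> "umuwplhazu" -> "jbjleawpoj" -> "JBJLEAWPOJ"
  "namdgjxpugml" -> "dqctwznfkwcb" -> "qctwznfkwcb" -> "frilocuzlrq" -> "FRILOCUZLRQ"
  "rofgbsjhnb" -> "hevwrizxdr" -> "evwrizxdr" -> "tklgxomsg" -> "TKLGXOMSG"
  "xjc" -> "nzs" -> "zs" -> "oh" -> "OH"

"JBJLEAWPOJ"; "FRILOCUZLRQ"; "TKLGXOMSG"; "OH"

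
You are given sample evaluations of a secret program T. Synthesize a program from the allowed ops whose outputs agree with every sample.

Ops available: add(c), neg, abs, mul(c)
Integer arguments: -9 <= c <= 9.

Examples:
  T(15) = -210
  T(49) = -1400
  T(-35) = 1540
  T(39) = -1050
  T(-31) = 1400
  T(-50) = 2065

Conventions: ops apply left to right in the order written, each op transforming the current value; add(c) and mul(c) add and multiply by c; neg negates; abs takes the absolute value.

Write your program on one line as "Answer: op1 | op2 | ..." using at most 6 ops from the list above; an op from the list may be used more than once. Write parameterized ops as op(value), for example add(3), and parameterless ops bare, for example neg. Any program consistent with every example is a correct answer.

add(-9) | mul(-7) | neg | mul(5) | neg

Check, running the answer program on each example:
  15 -> 6 -> -42 -> 42 -> 210 -> -210
  49 -> 40 -> -280 -> 280 -> 1400 -> -1400
  -35 -> -44 -> 308 -> -308 -> -1540 -> 1540
  39 -> 30 -> -210 -> 210 -> 1050 -> -1050
  -31 -> -40 -> 280 -> -280 -> -1400 -> 1400
  -50 -> -59 -> 413 -> -413 -> -2065 -> 2065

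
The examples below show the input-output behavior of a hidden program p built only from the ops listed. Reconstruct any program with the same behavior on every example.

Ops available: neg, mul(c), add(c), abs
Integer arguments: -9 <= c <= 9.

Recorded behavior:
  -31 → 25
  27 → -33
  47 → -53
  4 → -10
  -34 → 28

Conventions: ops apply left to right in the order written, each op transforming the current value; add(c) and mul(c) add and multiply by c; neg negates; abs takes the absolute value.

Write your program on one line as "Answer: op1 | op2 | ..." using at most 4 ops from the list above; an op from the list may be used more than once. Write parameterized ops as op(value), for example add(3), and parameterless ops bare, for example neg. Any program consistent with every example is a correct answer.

neg | add(-8) | add(2)

Check, running the answer program on each example:
  -31 -> 31 -> 23 -> 25
  27 -> -27 -> -35 -> -33
  47 -> -47 -> -55 -> -53
  4 -> -4 -> -12 -> -10
  -34 -> 34 -> 26 -> 28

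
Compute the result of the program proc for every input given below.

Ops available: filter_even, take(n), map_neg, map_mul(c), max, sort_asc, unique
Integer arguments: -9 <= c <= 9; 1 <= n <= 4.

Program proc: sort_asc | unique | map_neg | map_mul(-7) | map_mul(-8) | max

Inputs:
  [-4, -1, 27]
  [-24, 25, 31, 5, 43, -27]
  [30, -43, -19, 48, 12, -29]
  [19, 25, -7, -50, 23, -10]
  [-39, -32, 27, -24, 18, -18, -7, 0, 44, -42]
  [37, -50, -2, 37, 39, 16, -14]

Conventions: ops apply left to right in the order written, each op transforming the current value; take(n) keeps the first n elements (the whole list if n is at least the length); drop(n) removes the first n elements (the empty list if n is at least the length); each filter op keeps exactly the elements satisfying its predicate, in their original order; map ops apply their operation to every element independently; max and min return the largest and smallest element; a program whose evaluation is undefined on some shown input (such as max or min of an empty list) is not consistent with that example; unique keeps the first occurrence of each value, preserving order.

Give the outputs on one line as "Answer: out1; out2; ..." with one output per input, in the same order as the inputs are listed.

Execution, op by op:
  [-4, -1, 27] -> [-4, -1, 27] -> [-4, -1, 27] -> [4, 1, -27] -> [-28, -7, 189] -> [224, 56, -1512] -> 224
  [-24, 25, 31, 5, 43, -27] -> [-27, -24, 5, 25, 31, 43] -> [-27, -24, 5, 25, 31, 43] -> [27, 24, -5, -25, -31, -43] -> [-189, -168, 35, 175, 217, 301] -> [1512, 1344, -280, -1400, -1736, -2408] -> 1512
  [30, -43, -19, 48, 12, -29] -> [-43, -29, -19, 12, 30, 48] -> [-43, -29, -19, 12, 30, 48] -> [43, 29, 19, -12, -30, -48] -> [-301, -203, -133, 84, 210, 336] -> [2408, 1624, 1064, -672, -1680, -2688] -> 2408
  [19, 25, -7, -50, 23, -10] -> [-50, -10, -7, 19, 23, 25] -> [-50, -10, -7, 19, 23, 25] -> [50, 10, 7, -19, -23, -25] -> [-350, -70, -49, 133, 161, 175] -> [2800, 560, 392, -1064, -1288, -1400] -> 2800
  [-39, -32, 27, -24, 18, -18, -7, 0, 44, -42] -> [-42, -39, -32, -24, -18, -7, 0, 18, 27, 44] -> [-42, -39, -32, -24, -18, -7, 0, 18, 27, 44] -> [42, 39, 32, 24, 18, 7, 0, -18, -27, -44] -> [-294, -273, -224, -168, -126, -49, 0, 126, 189, 308] -> [2352, 2184, 1792, 1344, 1008, 392, 0, -1008, -1512, -2464] -> 2352
  [37, -50, -2, 37, 39, 16, -14] -> [-50, -14, -2, 16, 37, 37, 39] -> [-50, -14, -2, 16, 37, 39] -> [50, 14, 2, -16, -37, -39] -> [-350, -98, -14, 112, 259, 273] -> [2800, 784, 112, -896, -2072, -2184] -> 2800

224; 1512; 2408; 2800; 2352; 2800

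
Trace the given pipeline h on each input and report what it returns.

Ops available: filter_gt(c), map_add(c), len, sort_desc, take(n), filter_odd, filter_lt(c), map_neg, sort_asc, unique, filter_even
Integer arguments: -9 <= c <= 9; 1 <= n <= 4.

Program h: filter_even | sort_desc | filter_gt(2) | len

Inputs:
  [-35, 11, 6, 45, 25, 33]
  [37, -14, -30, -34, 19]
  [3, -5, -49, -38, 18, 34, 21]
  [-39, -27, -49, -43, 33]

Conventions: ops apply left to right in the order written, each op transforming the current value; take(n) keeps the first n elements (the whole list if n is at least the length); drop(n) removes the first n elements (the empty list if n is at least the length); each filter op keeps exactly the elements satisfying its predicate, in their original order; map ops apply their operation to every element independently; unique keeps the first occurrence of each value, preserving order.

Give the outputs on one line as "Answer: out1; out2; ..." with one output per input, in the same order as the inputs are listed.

1; 0; 2; 0

Execution, op by op:
  [-35, 11, 6, 45, 25, 33] -> [6] -> [6] -> [6] -> 1
  [37, -14, -30, -34, 19] -> [-14, -30, -34] -> [-14, -30, -34] -> [] -> 0
  [3, -5, -49, -38, 18, 34, 21] -> [-38, 18, 34] -> [34, 18, -38] -> [34, 18] -> 2
  [-39, -27, -49, -43, 33] -> [] -> [] -> [] -> 0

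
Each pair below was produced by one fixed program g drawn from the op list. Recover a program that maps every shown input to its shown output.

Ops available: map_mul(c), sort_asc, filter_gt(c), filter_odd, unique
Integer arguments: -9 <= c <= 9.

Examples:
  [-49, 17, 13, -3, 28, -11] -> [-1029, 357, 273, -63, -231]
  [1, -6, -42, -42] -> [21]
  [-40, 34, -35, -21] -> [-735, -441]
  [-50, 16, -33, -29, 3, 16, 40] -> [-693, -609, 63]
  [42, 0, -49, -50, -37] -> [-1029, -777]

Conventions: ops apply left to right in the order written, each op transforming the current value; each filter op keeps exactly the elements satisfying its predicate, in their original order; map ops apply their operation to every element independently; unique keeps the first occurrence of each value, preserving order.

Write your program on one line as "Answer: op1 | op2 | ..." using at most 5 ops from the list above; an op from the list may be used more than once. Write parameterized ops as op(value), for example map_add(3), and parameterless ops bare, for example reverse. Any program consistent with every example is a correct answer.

map_mul(-3) | map_mul(-7) | unique | filter_odd

Check, running the answer program on each example:
  [-49, 17, 13, -3, 28, -11] -> [147, -51, -39, 9, -84, 33] -> [-1029, 357, 273, -63, 588, -231] -> [-1029, 357, 273, -63, 588, -231] -> [-1029, 357, 273, -63, -231]
  [1, -6, -42, -42] -> [-3, 18, 126, 126] -> [21, -126, -882, -882] -> [21, -126, -882] -> [21]
  [-40, 34, -35, -21] -> [120, -102, 105, 63] -> [-840, 714, -735, -441] -> [-840, 714, -735, -441] -> [-735, -441]
  [-50, 16, -33, -29, 3, 16, 40] -> [150, -48, 99, 87, -9, -48, -120] -> [-1050, 336, -693, -609, 63, 336, 840] -> [-1050, 336, -693, -609, 63, 840] -> [-693, -609, 63]
  [42, 0, -49, -50, -37] -> [-126, 0, 147, 150, 111] -> [882, 0, -1029, -1050, -777] -> [882, 0, -1029, -1050, -777] -> [-1029, -777]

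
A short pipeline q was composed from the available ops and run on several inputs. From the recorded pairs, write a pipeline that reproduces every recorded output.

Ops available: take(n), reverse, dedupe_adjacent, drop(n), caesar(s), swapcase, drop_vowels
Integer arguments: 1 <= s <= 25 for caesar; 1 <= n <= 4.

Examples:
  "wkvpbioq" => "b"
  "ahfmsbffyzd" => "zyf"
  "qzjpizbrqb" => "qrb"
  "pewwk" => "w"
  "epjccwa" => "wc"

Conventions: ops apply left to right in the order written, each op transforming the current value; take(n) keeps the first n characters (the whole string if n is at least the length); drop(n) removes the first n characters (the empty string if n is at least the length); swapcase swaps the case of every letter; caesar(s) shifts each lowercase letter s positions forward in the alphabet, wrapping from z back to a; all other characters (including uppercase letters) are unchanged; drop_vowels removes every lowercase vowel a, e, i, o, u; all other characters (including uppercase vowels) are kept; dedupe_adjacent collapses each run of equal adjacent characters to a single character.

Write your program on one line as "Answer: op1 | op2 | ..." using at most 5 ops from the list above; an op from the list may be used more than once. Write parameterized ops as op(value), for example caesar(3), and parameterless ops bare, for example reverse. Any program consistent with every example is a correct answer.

reverse | take(4) | drop(1) | drop_vowels | dedupe_adjacent

Check, running the answer program on each example:
  "wkvpbioq" -> "qoibpvkw" -> "qoib" -> "oib" -> "b" -> "b"
  "ahfmsbffyzd" -> "dzyffbsmfha" -> "dzyf" -> "zyf" -> "zyf" -> "zyf"
  "qzjpizbrqb" -> "bqrbzipjzq" -> "bqrb" -> "qrb" -> "qrb" -> "qrb"
  "pewwk" -> "kwwep" -> "kwwe" -> "wwe" -> "ww" -> "w"
  "epjccwa" -> "awccjpe" -> "awcc" -> "wcc" -> "wcc" -> "wc"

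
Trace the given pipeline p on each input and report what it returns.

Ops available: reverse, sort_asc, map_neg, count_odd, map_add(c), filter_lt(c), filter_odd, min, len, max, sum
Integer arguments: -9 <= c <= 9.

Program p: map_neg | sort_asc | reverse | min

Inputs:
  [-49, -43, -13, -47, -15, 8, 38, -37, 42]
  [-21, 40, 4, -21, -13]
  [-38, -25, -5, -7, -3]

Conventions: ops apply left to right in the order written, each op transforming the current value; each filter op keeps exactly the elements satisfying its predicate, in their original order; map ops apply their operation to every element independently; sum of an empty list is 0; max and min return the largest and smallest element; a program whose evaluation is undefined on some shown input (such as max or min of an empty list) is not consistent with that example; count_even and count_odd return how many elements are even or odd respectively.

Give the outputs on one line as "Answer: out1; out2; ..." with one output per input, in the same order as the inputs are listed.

-42; -40; 3

Execution, op by op:
  [-49, -43, -13, -47, -15, 8, 38, -37, 42] -> [49, 43, 13, 47, 15, -8, -38, 37, -42] -> [-42, -38, -8, 13, 15, 37, 43, 47, 49] -> [49, 47, 43, 37, 15, 13, -8, -38, -42] -> -42
  [-21, 40, 4, -21, -13] -> [21, -40, -4, 21, 13] -> [-40, -4, 13, 21, 21] -> [21, 21, 13, -4, -40] -> -40
  [-38, -25, -5, -7, -3] -> [38, 25, 5, 7, 3] -> [3, 5, 7, 25, 38] -> [38, 25, 7, 5, 3] -> 3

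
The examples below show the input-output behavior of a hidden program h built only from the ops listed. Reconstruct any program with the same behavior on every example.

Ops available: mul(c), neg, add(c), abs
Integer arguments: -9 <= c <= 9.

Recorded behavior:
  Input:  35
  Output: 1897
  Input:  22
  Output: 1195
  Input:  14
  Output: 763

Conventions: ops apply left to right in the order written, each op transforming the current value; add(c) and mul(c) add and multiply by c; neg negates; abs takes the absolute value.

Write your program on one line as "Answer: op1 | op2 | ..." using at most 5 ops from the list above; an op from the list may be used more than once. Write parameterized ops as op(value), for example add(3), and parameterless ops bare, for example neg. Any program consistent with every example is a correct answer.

mul(6) | mul(-9) | neg | add(7)

Check, running the answer program on each example:
  35 -> 210 -> -1890 -> 1890 -> 1897
  22 -> 132 -> -1188 -> 1188 -> 1195
  14 -> 84 -> -756 -> 756 -> 763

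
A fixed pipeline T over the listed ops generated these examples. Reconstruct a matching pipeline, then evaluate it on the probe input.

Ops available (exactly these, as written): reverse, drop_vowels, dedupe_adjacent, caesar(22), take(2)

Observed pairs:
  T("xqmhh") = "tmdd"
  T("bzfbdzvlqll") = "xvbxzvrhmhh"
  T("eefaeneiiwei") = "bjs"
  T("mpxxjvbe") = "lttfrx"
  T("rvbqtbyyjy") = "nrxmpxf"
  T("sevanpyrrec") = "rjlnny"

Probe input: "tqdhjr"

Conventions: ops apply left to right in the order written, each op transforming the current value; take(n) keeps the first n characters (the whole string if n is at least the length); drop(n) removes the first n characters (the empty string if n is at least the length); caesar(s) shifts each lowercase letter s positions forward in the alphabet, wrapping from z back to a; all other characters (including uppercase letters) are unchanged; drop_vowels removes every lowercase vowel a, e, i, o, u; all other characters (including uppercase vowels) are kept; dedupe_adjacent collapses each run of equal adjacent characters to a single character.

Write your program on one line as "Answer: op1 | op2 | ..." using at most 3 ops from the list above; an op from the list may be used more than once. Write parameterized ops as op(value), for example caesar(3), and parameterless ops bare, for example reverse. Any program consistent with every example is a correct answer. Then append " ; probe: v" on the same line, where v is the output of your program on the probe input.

drop_vowels | caesar(22) | drop_vowels ; probe: "pmzdfn"

Check, running the answer program on each example:
  "xqmhh" -> "xqmhh" -> "tmidd" -> "tmdd"
  "bzfbdzvlqll" -> "bzfbdzvlqll" -> "xvbxzvrhmhh" -> "xvbxzvrhmhh"
  "eefaeneiiwei" -> "fnw" -> "bjs" -> "bjs"
  "mpxxjvbe" -> "mpxxjvb" -> "ilttfrx" -> "lttfrx"
  "rvbqtbyyjy" -> "rvbqtbyyjy" -> "nrxmpxuufu" -> "nrxmpxf"
  "sevanpyrrec" -> "svnpyrrc" -> "orjlunny" -> "rjlnny"
  probe: "tqdhjr" -> "tqdhjr" -> "pmzdfn" -> "pmzdfn"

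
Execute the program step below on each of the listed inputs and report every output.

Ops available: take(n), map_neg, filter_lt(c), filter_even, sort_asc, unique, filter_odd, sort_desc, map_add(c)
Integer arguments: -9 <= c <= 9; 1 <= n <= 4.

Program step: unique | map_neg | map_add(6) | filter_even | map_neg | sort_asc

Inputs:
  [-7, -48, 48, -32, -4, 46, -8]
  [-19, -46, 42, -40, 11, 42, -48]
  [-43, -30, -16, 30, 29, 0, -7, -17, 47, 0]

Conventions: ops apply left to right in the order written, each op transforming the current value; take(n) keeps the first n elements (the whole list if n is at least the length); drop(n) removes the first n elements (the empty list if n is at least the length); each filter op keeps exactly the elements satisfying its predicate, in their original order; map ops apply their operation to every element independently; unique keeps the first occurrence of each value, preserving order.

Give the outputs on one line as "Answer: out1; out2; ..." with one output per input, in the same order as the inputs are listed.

Execution, op by op:
  [-7, -48, 48, -32, -4, 46, -8] -> [-7, -48, 48, -32, -4, 46, -8] -> [7, 48, -48, 32, 4, -46, 8] -> [13, 54, -42, 38, 10, -40, 14] -> [54, -42, 38, 10, -40, 14] -> [-54, 42, -38, -10, 40, -14] -> [-54, -38, -14, -10, 40, 42]
  [-19, -46, 42, -40, 11, 42, -48] -> [-19, -46, 42, -40, 11, -48] -> [19, 46, -42, 40, -11, 48] -> [25, 52, -36, 46, -5, 54] -> [52, -36, 46, 54] -> [-52, 36, -46, -54] -> [-54, -52, -46, 36]
  [-43, -30, -16, 30, 29, 0, -7, -17, 47, 0] -> [-43, -30, -16, 30, 29, 0, -7, -17, 47] -> [43, 30, 16, -30, -29, 0, 7, 17, -47] -> [49, 36, 22, -24, -23, 6, 13, 23, -41] -> [36, 22, -24, 6] -> [-36, -22, 24, -6] -> [-36, -22, -6, 24]

[-54, -38, -14, -10, 40, 42]; [-54, -52, -46, 36]; [-36, -22, -6, 24]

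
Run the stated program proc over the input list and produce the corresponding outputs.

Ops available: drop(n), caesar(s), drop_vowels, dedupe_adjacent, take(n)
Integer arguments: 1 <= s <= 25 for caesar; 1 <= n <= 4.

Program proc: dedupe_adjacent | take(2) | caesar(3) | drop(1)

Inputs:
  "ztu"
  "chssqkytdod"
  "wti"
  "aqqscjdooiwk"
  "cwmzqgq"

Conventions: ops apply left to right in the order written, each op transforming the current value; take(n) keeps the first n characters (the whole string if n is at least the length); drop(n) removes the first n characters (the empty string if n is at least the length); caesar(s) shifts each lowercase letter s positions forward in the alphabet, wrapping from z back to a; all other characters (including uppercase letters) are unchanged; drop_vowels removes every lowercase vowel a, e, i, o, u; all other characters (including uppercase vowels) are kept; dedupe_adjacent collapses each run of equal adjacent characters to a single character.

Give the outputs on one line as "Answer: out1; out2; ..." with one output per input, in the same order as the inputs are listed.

Execution, op by op:
  "ztu" -> "ztu" -> "zt" -> "cw" -> "w"
  "chssqkytdod" -> "chsqkytdod" -> "ch" -> "fk" -> "k"
  "wti" -> "wti" -> "wt" -> "zw" -> "w"
  "aqqscjdooiwk" -> "aqscjdoiwk" -> "aq" -> "dt" -> "t"
  "cwmzqgq" -> "cwmzqgq" -> "cw" -> "fz" -> "z"

"w"; "k"; "w"; "t"; "z"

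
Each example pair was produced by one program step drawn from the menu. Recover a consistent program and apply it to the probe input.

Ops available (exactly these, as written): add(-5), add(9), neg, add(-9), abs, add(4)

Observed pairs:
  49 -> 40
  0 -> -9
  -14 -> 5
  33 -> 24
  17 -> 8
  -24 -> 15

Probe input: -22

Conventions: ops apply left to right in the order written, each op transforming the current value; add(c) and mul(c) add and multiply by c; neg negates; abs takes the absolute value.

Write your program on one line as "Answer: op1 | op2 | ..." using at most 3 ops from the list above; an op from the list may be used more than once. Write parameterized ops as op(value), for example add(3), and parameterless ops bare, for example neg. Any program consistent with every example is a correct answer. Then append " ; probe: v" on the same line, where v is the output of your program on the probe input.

abs | add(-9) ; probe: 13

Check, running the answer program on each example:
  49 -> 49 -> 40
  0 -> 0 -> -9
  -14 -> 14 -> 5
  33 -> 33 -> 24
  17 -> 17 -> 8
  -24 -> 24 -> 15
  probe: -22 -> 22 -> 13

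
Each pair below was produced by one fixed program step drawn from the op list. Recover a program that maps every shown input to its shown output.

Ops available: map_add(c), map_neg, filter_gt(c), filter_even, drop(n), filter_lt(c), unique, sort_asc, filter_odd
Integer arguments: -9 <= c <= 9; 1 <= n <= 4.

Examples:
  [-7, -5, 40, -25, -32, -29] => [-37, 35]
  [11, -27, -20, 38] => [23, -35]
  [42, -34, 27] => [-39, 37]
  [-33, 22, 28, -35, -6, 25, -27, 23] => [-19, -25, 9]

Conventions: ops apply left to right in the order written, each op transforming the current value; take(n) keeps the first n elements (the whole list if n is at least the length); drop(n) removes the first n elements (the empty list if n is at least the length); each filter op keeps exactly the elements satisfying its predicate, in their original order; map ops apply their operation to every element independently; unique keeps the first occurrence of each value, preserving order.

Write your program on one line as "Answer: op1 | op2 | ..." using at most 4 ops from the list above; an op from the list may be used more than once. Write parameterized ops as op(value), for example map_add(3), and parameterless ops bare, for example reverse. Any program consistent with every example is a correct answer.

map_neg | filter_even | map_add(3)

Check, running the answer program on each example:
  [-7, -5, 40, -25, -32, -29] -> [7, 5, -40, 25, 32, 29] -> [-40, 32] -> [-37, 35]
  [11, -27, -20, 38] -> [-11, 27, 20, -38] -> [20, -38] -> [23, -35]
  [42, -34, 27] -> [-42, 34, -27] -> [-42, 34] -> [-39, 37]
  [-33, 22, 28, -35, -6, 25, -27, 23] -> [33, -22, -28, 35, 6, -25, 27, -23] -> [-22, -28, 6] -> [-19, -25, 9]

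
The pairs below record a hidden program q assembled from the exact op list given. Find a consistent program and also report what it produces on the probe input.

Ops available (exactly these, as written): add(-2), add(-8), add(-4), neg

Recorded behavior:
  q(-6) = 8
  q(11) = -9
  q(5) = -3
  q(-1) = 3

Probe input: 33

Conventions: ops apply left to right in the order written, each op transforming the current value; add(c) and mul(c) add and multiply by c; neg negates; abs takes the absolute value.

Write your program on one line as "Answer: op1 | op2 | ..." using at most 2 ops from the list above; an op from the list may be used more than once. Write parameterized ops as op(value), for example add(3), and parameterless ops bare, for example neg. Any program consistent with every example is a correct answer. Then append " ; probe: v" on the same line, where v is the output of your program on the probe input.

add(-2) | neg ; probe: -31

Check, running the answer program on each example:
  -6 -> -8 -> 8
  11 -> 9 -> -9
  5 -> 3 -> -3
  -1 -> -3 -> 3
  probe: 33 -> 31 -> -31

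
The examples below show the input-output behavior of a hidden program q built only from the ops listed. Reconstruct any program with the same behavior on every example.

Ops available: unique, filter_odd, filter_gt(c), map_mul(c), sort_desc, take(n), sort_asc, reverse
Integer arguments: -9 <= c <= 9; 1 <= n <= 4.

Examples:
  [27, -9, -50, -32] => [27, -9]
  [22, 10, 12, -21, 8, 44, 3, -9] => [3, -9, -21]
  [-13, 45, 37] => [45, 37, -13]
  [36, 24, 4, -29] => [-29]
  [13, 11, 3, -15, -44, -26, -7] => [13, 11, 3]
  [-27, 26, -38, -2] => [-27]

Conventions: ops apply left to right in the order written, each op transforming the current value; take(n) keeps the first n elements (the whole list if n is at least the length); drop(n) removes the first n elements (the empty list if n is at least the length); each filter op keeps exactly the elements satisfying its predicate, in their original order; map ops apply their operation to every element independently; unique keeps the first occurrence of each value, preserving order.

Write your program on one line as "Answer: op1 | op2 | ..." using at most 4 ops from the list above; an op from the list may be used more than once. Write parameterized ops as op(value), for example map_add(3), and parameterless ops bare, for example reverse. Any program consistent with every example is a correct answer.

sort_asc | filter_odd | reverse | take(3)

Check, running the answer program on each example:
  [27, -9, -50, -32] -> [-50, -32, -9, 27] -> [-9, 27] -> [27, -9] -> [27, -9]
  [22, 10, 12, -21, 8, 44, 3, -9] -> [-21, -9, 3, 8, 10, 12, 22, 44] -> [-21, -9, 3] -> [3, -9, -21] -> [3, -9, -21]
  [-13, 45, 37] -> [-13, 37, 45] -> [-13, 37, 45] -> [45, 37, -13] -> [45, 37, -13]
  [36, 24, 4, -29] -> [-29, 4, 24, 36] -> [-29] -> [-29] -> [-29]
  [13, 11, 3, -15, -44, -26, -7] -> [-44, -26, -15, -7, 3, 11, 13] -> [-15, -7, 3, 11, 13] -> [13, 11, 3, -7, -15] -> [13, 11, 3]
  [-27, 26, -38, -2] -> [-38, -27, -2, 26] -> [-27] -> [-27] -> [-27]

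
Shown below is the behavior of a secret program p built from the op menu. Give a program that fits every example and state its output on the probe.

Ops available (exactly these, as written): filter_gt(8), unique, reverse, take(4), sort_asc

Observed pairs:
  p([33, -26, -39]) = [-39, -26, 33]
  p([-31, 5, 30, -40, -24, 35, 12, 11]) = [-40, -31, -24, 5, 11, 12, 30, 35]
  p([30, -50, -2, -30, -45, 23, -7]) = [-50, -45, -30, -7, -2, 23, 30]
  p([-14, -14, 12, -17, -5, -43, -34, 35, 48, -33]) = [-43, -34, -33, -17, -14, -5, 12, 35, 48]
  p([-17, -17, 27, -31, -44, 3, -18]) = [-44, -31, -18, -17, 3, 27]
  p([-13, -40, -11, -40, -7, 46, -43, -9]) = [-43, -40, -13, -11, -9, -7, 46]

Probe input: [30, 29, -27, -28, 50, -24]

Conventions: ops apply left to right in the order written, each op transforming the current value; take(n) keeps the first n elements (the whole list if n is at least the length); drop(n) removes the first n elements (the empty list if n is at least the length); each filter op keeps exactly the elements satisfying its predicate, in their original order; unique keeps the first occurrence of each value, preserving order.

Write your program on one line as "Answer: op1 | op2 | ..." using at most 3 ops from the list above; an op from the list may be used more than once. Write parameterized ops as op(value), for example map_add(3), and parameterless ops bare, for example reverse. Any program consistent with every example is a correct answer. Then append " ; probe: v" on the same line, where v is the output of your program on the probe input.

reverse | unique | sort_asc ; probe: [-28, -27, -24, 29, 30, 50]

Check, running the answer program on each example:
  [33, -26, -39] -> [-39, -26, 33] -> [-39, -26, 33] -> [-39, -26, 33]
  [-31, 5, 30, -40, -24, 35, 12, 11] -> [11, 12, 35, -24, -40, 30, 5, -31] -> [11, 12, 35, -24, -40, 30, 5, -31] -> [-40, -31, -24, 5, 11, 12, 30, 35]
  [30, -50, -2, -30, -45, 23, -7] -> [-7, 23, -45, -30, -2, -50, 30] -> [-7, 23, -45, -30, -2, -50, 30] -> [-50, -45, -30, -7, -2, 23, 30]
  [-14, -14, 12, -17, -5, -43, -34, 35, 48, -33] -> [-33, 48, 35, -34, -43, -5, -17, 12, -14, -14] -> [-33, 48, 35, -34, -43, -5, -17, 12, -14] -> [-43, -34, -33, -17, -14, -5, 12, 35, 48]
  [-17, -17, 27, -31, -44, 3, -18] -> [-18, 3, -44, -31, 27, -17, -17] -> [-18, 3, -44, -31, 27, -17] -> [-44, -31, -18, -17, 3, 27]
  [-13, -40, -11, -40, -7, 46, -43, -9] -> [-9, -43, 46, -7, -40, -11, -40, -13] -> [-9, -43, 46, -7, -40, -11, -13] -> [-43, -40, -13, -11, -9, -7, 46]
  probe: [30, 29, -27, -28, 50, -24] -> [-24, 50, -28, -27, 29, 30] -> [-24, 50, -28, -27, 29, 30] -> [-28, -27, -24, 29, 30, 50]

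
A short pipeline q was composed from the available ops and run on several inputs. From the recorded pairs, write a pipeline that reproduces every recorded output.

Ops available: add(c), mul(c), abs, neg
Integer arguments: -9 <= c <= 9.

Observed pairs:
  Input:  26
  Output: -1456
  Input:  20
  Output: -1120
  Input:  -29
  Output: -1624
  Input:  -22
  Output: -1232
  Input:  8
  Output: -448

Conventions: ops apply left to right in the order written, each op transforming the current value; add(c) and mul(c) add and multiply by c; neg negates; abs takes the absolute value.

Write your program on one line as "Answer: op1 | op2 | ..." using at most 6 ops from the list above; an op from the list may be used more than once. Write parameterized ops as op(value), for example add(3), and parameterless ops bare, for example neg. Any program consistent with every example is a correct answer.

mul(-1) | mul(-4) | abs | neg | mul(7) | mul(2)

Check, running the answer program on each example:
  26 -> -26 -> 104 -> 104 -> -104 -> -728 -> -1456
  20 -> -20 -> 80 -> 80 -> -80 -> -560 -> -1120
  -29 -> 29 -> -116 -> 116 -> -116 -> -812 -> -1624
  -22 -> 22 -> -88 -> 88 -> -88 -> -616 -> -1232
  8 -> -8 -> 32 -> 32 -> -32 -> -224 -> -448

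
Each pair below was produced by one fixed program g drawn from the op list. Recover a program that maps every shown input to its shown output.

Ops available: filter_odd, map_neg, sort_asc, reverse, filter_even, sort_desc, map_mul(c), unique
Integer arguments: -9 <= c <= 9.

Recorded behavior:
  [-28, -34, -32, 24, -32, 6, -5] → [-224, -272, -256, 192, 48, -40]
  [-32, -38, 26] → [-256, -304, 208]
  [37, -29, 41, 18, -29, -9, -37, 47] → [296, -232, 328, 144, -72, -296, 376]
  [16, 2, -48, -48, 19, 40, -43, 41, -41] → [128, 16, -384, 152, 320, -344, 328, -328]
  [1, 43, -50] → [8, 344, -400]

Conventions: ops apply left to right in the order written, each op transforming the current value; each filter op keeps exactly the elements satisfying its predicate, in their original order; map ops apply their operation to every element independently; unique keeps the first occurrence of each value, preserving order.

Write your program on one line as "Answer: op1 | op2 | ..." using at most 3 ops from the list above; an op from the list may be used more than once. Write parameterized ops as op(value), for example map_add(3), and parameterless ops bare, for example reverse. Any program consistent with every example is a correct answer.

map_neg | map_mul(-8) | unique

Check, running the answer program on each example:
  [-28, -34, -32, 24, -32, 6, -5] -> [28, 34, 32, -24, 32, -6, 5] -> [-224, -272, -256, 192, -256, 48, -40] -> [-224, -272, -256, 192, 48, -40]
  [-32, -38, 26] -> [32, 38, -26] -> [-256, -304, 208] -> [-256, -304, 208]
  [37, -29, 41, 18, -29, -9, -37, 47] -> [-37, 29, -41, -18, 29, 9, 37, -47] -> [296, -232, 328, 144, -232, -72, -296, 376] -> [296, -232, 328, 144, -72, -296, 376]
  [16, 2, -48, -48, 19, 40, -43, 41, -41] -> [-16, -2, 48, 48, -19, -40, 43, -41, 41] -> [128, 16, -384, -384, 152, 320, -344, 328, -328] -> [128, 16, -384, 152, 320, -344, 328, -328]
  [1, 43, -50] -> [-1, -43, 50] -> [8, 344, -400] -> [8, 344, -400]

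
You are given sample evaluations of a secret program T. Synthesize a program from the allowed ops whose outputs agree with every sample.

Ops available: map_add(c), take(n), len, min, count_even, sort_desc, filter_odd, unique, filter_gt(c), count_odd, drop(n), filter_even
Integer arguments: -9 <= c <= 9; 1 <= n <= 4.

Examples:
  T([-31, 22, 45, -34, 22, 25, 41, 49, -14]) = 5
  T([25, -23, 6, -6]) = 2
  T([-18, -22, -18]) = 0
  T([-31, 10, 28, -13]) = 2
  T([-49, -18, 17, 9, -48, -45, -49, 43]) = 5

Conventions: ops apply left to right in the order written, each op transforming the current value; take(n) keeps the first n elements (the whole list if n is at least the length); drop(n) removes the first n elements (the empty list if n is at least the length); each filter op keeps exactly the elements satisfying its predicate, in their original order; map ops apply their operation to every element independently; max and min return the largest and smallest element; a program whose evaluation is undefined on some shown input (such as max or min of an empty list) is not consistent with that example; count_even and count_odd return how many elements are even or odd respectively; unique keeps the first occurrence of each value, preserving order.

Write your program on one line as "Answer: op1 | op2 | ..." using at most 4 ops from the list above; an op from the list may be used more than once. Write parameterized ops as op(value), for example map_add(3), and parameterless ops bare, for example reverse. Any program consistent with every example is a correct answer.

filter_odd | unique | map_add(9) | count_even

Check, running the answer program on each example:
  [-31, 22, 45, -34, 22, 25, 41, 49, -14] -> [-31, 45, 25, 41, 49] -> [-31, 45, 25, 41, 49] -> [-22, 54, 34, 50, 58] -> 5
  [25, -23, 6, -6] -> [25, -23] -> [25, -23] -> [34, -14] -> 2
  [-18, -22, -18] -> [] -> [] -> [] -> 0
  [-31, 10, 28, -13] -> [-31, -13] -> [-31, -13] -> [-22, -4] -> 2
  [-49, -18, 17, 9, -48, -45, -49, 43] -> [-49, 17, 9, -45, -49, 43] -> [-49, 17, 9, -45, 43] -> [-40, 26, 18, -36, 52] -> 5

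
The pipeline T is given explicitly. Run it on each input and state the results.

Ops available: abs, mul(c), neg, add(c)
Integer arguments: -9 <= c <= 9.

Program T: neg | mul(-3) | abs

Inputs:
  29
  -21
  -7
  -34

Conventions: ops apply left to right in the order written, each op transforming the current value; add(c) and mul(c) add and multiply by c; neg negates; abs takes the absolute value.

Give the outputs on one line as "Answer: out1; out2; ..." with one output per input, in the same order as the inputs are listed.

Execution, op by op:
  29 -> -29 -> 87 -> 87
  -21 -> 21 -> -63 -> 63
  -7 -> 7 -> -21 -> 21
  -34 -> 34 -> -102 -> 102

87; 63; 21; 102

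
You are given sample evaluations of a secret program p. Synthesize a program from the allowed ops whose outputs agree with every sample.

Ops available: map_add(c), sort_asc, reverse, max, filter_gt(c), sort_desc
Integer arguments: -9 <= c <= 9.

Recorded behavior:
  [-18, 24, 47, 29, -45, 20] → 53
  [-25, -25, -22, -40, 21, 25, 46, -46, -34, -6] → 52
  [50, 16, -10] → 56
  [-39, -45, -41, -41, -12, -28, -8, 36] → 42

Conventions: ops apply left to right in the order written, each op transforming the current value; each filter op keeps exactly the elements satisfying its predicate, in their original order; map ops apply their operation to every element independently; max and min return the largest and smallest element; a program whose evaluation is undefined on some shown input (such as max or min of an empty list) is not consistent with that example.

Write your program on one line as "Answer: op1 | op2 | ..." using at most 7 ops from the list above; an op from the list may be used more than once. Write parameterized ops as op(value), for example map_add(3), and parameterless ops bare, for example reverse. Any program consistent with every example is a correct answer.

filter_gt(1) | reverse | map_add(1) | reverse | map_add(5) | max

Check, running the answer program on each example:
  [-18, 24, 47, 29, -45, 20] -> [24, 47, 29, 20] -> [20, 29, 47, 24] -> [21, 30, 48, 25] -> [25, 48, 30, 21] -> [30, 53, 35, 26] -> 53
  [-25, -25, -22, -40, 21, 25, 46, -46, -34, -6] -> [21, 25, 46] -> [46, 25, 21] -> [47, 26, 22] -> [22, 26, 47] -> [27, 31, 52] -> 52
  [50, 16, -10] -> [50, 16] -> [16, 50] -> [17, 51] -> [51, 17] -> [56, 22] -> 56
  [-39, -45, -41, -41, -12, -28, -8, 36] -> [36] -> [36] -> [37] -> [37] -> [42] -> 42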